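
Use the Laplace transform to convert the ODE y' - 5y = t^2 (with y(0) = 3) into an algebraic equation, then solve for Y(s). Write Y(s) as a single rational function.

Y(s) = (3*s^3 + 2)/(s^4 - 5*s^3)

Take the Laplace transform of both sides.
Using L{y'} = sY - y(0) = sY - 3, the left side becomes (s - 5)Y - (3).
The right side is L{t^2} = 2/s^3.
So (s - 5)Y = 2/s^3 + (3).
Divide through and combine into a single rational function.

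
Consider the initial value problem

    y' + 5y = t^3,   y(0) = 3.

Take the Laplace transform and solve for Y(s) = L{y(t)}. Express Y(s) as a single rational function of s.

Y(s) = (3*s^4 + 6)/(s^5 + 5*s^4)

Apply the Laplace transform to the equation.
With L{y'} = sY - y(0) = sY - 3: the LHS transforms to (s + 5)Y - (3).
The right side is L{t^3} = 6/s^4.
So (s + 5)Y = 6/s^4 + (3).
Solve for Y(s) and write it as one ratio of polynomials.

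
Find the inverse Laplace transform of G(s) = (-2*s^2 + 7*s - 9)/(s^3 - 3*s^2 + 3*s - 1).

Factor the denominator: s^3 - 3*s^2 + 3*s - 1 = (s - 1)^3.
Partial fraction decomposition gives [-2/(s - 1)] + [3/(s - 1)^2] + [-4/(s - 1)^3].
Invert each term: -2/(s - 1) ↔ -2e^(t); 3/(s - 1)^2 ↔ 3t·e^(t); -4/(s - 1)^3 ↔ (-2)t^2·e^(t).

-2*t^2*exp(t) + 3*t*exp(t) - 2*exp(t)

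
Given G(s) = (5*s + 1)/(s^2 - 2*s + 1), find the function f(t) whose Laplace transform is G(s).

Factor the denominator: s^2 - 2*s + 1 = (s - 1)^2.
Partial fraction decomposition gives [5/(s - 1)] + [6/(s - 1)^2].
Invert each term: 5/(s - 1) ↔ 5e^(t); 6/(s - 1)^2 ↔ 6t·e^(t).

f(t) = 6*t*exp(t) + 5*exp(t)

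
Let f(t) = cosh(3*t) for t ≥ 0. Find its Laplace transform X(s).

X(s) = s/(s^2 - 9)

L{cosh(3t)} = s/(s^2 - 9).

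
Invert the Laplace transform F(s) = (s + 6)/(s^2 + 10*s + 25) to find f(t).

Factor the denominator: s^2 + 10*s + 25 = (s + 5)^2.
Partial fraction decomposition gives [1/(s + 5)] + [(s + 5)^(-2)].
Invert each term: 1/(s + 5) ↔ e^(-5t); 1/(s + 5)^2 ↔ t·e^(-5t).

f(t) = t*exp(-5*t) + exp(-5*t)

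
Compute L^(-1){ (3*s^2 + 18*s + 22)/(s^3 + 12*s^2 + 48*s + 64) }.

Factor the denominator: s^3 + 12*s^2 + 48*s + 64 = (s + 4)^3.
Partial fraction decomposition gives [3/(s + 4)] + [-6/(s + 4)^2] + [-2/(s + 4)^3].
Invert each term: 3/(s + 4) ↔ 3e^(-4t); -6/(s + 4)^2 ↔ -6t·e^(-4t); -2/(s + 4)^3 ↔ (-1)t^2·e^(-4t).

-t^2*exp(-4*t) - 6*t*exp(-4*t) + 3*exp(-4*t)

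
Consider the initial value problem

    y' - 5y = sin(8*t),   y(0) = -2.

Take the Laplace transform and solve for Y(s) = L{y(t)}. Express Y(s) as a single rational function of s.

Y(s) = (-2*s^2 - 120)/(s^3 - 5*s^2 + 64*s - 320)

Take the Laplace transform of both sides.
The derivative rules (L{y'} = sY - y(0) = sY - (-2)) turn the left side into (s - 5)Y - (-2).
The right side is L{sin(8*t)} = 8/(s^2 + 64).
So (s - 5)Y = 8/(s^2 + 64) + (-2).
Isolate Y and clear denominators.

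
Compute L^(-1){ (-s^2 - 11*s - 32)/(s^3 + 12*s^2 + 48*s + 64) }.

-2*t^2*exp(-4*t) - 3*t*exp(-4*t) - exp(-4*t)

Factor the denominator: s^3 + 12*s^2 + 48*s + 64 = (s + 4)^3.
Partial fraction decomposition gives [-1/(s + 4)] + [-3/(s + 4)^2] + [-4/(s + 4)^3].
Invert each term: -1/(s + 4) ↔ -e^(-4t); -3/(s + 4)^2 ↔ -3t·e^(-4t); -4/(s + 4)^3 ↔ (-2)t^2·e^(-4t).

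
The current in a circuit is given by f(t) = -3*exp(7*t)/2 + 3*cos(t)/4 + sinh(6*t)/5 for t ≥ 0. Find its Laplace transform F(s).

Apply the Laplace transform termwise.
(3/4)·[L{cos(t)} = s/(s^2 + 1)]; (1/5)·[L{sinh(6t)} = 6/(s^2 - 36)]; (-3/2)·[L{e^(7t)} = 1/(s - 7)].

F(s) = 3*s/(4*(s^2 + 1)) + 6/(5*(s^2 - 36)) - 3/(2*(s - 7))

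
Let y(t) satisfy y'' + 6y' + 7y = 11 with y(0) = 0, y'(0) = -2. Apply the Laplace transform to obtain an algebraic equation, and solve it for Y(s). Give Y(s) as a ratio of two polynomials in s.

Y(s) = (-2*s + 11)/(s^3 + 6*s^2 + 7*s)

Apply the Laplace transform to the equation.
With L{y''} = s^2 Y - s·y(0) - y'(0) and L{y'} = sY - y(0), with y(0) = 0, y'(0) = -2: the LHS transforms to (s^2 + 6*s + 7)Y - (-2).
The right side is L{11} = 11/s.
So (s^2 + 6*s + 7)Y = 11/s + (-2).
Divide through and combine into a single rational function.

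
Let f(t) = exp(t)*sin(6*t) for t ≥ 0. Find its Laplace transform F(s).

F(s) = 6/((s - 1)^2 + 36)

L{sin(6t)} = 6/(s^2 + 36).
By the first shifting theorem, multiplying by e^(t) replaces s with s - 1.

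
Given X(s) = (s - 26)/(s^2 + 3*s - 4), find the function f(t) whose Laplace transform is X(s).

Factor the denominator: s^2 + 3*s - 4 = (s - 1)*(s + 4).
Partial fraction decomposition gives [-5/(s - 1)] + [6/(s + 4)].
Invert each term: -5/(s - 1) ↔ -5e^(t); 6/(s + 4) ↔ 6e^(-4t).

f(t) = -5*exp(t) + 6*exp(-4*t)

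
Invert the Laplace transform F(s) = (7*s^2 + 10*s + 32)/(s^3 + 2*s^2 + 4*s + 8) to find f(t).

Factor the denominator: s^3 + 2*s^2 + 4*s + 8 = (s + 2)*(s^2 + 4).
Partial fraction decomposition gives [5/(s + 2)] + [2*s/(s^2 + 4)] + [6/(s^2 + 4)].
Invert each term: 5/(s + 2) ↔ 5e^(-2t); 2·s/(s^2 + 4) ↔ 2cos(2t); 3·2/(s^2 + 4) ↔ 3sin(2t).

f(t) = 3*sin(2*t) + 2*cos(2*t) + 5*exp(-2*t)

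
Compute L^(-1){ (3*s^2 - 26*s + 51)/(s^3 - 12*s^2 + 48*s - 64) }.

-5*t^2*exp(4*t)/2 - 2*t*exp(4*t) + 3*exp(4*t)

Factor the denominator: s^3 - 12*s^2 + 48*s - 64 = (s - 4)^3.
Partial fraction decomposition gives [3/(s - 4)] + [-2/(s - 4)^2] + [-5/(s - 4)^3].
Invert each term: 3/(s - 4) ↔ 3e^(4t); -2/(s - 4)^2 ↔ -2t·e^(4t); -5/(s - 4)^3 ↔ (-5/2)t^2·e^(4t).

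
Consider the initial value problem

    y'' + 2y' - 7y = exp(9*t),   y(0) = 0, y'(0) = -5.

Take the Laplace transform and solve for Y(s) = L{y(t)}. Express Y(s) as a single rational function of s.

Laplace-transform each side.
With L{y''} = s^2 Y - s·y(0) - y'(0) and L{y'} = sY - y(0), with y(0) = 0, y'(0) = -5: the LHS transforms to (s^2 + 2*s - 7)Y - (-5).
The right side is L{exp(9*t)} = 1/(s - 9).
So (s^2 + 2*s - 7)Y = 1/(s - 9) + (-5).
Solve for Y(s) and write it as one ratio of polynomials.

Y(s) = (-5*s + 46)/(s^3 - 7*s^2 - 25*s + 63)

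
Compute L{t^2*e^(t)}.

L{e^(t)} = 1/(s - 1).
Then apply L{t^2·g(t)} = (-1)^2 d^2/ds^2[H(s)] with H(s) = 1/(s - 1):
differentiating 2 times and applying the sign gives 2/(s - 1)^3.

2/(s - 1)^3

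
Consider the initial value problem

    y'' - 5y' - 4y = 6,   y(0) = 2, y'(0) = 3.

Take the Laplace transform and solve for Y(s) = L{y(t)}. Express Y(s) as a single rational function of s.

Y(s) = (2*s^2 - 7*s + 6)/(s^3 - 5*s^2 - 4*s)

Apply the Laplace transform to the equation.
The derivative rules (L{y''} = s^2 Y - s·y(0) - y'(0) and L{y'} = sY - y(0), with y(0) = 2, y'(0) = 3) turn the left side into (s^2 - 5*s - 4)Y - (2*s - 7).
The right side is L{6} = 6/s.
So (s^2 - 5*s - 4)Y = 6/s + (2*s - 7).
Solve for Y(s) and write it as one ratio of polynomials.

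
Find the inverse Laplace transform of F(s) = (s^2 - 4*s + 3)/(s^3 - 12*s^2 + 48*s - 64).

3*t^2*exp(4*t)/2 + 4*t*exp(4*t) + exp(4*t)

Factor the denominator: s^3 - 12*s^2 + 48*s - 64 = (s - 4)^3.
Partial fraction decomposition gives [1/(s - 4)] + [4/(s - 4)^2] + [3/(s - 4)^3].
Invert each term: 1/(s - 4) ↔ e^(4t); 4/(s - 4)^2 ↔ 4t·e^(4t); 3/(s - 4)^3 ↔ (3/2)t^2·e^(4t).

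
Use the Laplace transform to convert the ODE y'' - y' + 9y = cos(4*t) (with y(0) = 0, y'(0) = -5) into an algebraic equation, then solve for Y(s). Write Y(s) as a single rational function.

Take the Laplace transform of both sides.
The derivative rules (L{y''} = s^2 Y - s·y(0) - y'(0) and L{y'} = sY - y(0), with y(0) = 0, y'(0) = -5) turn the left side into (s^2 - s + 9)Y - (-5).
The right side is L{cos(4*t)} = s/(s^2 + 16).
So (s^2 - s + 9)Y = s/(s^2 + 16) + (-5).
Isolate Y and clear denominators.

Y(s) = (-5*s^2 + s - 80)/(s^4 - s^3 + 25*s^2 - 16*s + 144)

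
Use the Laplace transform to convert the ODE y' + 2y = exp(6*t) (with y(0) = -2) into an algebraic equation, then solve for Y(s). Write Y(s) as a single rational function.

Laplace-transform each side.
Using L{y'} = sY - y(0) = sY - (-2), the left side becomes (s + 2)Y - (-2).
The right side is L{exp(6*t)} = 1/(s - 6).
So (s + 2)Y = 1/(s - 6) + (-2).
Divide through and combine into a single rational function.

Y(s) = (-2*s + 13)/(s^2 - 4*s - 12)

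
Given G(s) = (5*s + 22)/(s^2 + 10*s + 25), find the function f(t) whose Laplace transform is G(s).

f(t) = -3*t*exp(-5*t) + 5*exp(-5*t)

Factor the denominator: s^2 + 10*s + 25 = (s + 5)^2.
Partial fraction decomposition gives [5/(s + 5)] + [-3/(s + 5)^2].
Invert each term: 5/(s + 5) ↔ 5e^(-5t); -3/(s + 5)^2 ↔ -3t·e^(-5t).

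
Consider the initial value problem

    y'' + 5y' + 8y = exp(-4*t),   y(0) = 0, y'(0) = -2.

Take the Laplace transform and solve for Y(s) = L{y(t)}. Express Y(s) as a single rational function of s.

Laplace-transform each side.
The derivative rules (L{y''} = s^2 Y - s·y(0) - y'(0) and L{y'} = sY - y(0), with y(0) = 0, y'(0) = -2) turn the left side into (s^2 + 5*s + 8)Y - (-2).
The right side is L{exp(-4*t)} = 1/(s + 4).
So (s^2 + 5*s + 8)Y = 1/(s + 4) + (-2).
Solve for Y(s) and write it as one ratio of polynomials.

Y(s) = (-2*s - 7)/(s^3 + 9*s^2 + 28*s + 32)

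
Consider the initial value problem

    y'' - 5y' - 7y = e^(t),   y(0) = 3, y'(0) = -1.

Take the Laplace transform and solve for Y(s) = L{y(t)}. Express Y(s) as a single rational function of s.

Laplace-transform each side.
The derivative rules (L{y''} = s^2 Y - s·y(0) - y'(0) and L{y'} = sY - y(0), with y(0) = 3, y'(0) = -1) turn the left side into (s^2 - 5*s - 7)Y - (3*s - 16).
The right side is L{e^(t)} = 1/(s - 1).
So (s^2 - 5*s - 7)Y = 1/(s - 1) + (3*s - 16).
Solve for Y(s) and write it as one ratio of polynomials.

Y(s) = (3*s^2 - 19*s + 17)/(s^3 - 6*s^2 - 2*s + 7)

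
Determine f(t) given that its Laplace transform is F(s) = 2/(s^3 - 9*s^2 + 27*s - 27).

Rewrite the denominator: s^3 - 9*s^2 + 27*s - 27 = (s - 3)^3.
The form in (s - 3) signals a first-shifting-theorem factor e^(3t).
Since L{t^2} = 2!/s^3 = 2/s^3, the inverse is t^2*exp(3*t).

f(t) = t^2*exp(3*t)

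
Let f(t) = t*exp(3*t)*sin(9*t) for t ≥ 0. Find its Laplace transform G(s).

L{sin(9t)} = 9/(s^2 + 81).
Multiplying by e^(3t) shifts s → s - 3, so L{exp(3*t)*sin(9*t)} = 9/((s - 3)^2 + 81).
Then apply L{t·g(t)} = -d/ds[H(s)] with H(s) = 9/((s - 3)^2 + 81):
differentiating 1 time and applying the sign gives 18*(s - 3)/(s^2 - 6*s + 90)^2.

G(s) = 18*(s - 3)/(s^2 - 6*s + 90)^2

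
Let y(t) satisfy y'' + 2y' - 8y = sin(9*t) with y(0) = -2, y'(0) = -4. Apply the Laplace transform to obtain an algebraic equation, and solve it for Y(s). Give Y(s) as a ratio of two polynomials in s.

Apply the Laplace transform to the equation.
The derivative rules (L{y''} = s^2 Y - s·y(0) - y'(0) and L{y'} = sY - y(0), with y(0) = -2, y'(0) = -4) turn the left side into (s^2 + 2*s - 8)Y - (-2*s - 8).
The right side is L{sin(9*t)} = 9/(s^2 + 81).
So (s^2 + 2*s - 8)Y = 9/(s^2 + 81) + (-2*s - 8).
Solve for Y(s) and write it as one ratio of polynomials.

Y(s) = (-2*s^3 - 8*s^2 - 162*s - 639)/(s^4 + 2*s^3 + 73*s^2 + 162*s - 648)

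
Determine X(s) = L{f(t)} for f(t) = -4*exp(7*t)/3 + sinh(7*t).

X(s) = 7/(s^2 - 49) - 4/(3*(s - 7))

By linearity of the Laplace transform, transform each term separately.
(-4/3)·[L{e^(7t)} = 1/(s - 7)]; L{sinh(7t)} = 7/(s^2 - 49).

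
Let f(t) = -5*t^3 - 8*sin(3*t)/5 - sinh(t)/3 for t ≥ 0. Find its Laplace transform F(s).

By linearity of the Laplace transform, transform each term separately.
(-8/5)·[L{sin(3t)} = 3/(s^2 + 9)]; (-5)·[L{t^3} = 3!/s^4 = 6/s^4]; (-1/3)·[L{sinh(t)} = 1/(s^2 - 1)].

F(s) = -24/(5*(s^2 + 9)) - 1/(3*(s^2 - 1)) - 30/s^4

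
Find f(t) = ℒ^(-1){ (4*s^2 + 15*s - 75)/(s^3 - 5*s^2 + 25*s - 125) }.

f(t) = 2*exp(5*t) + 5*sin(5*t) + 2*cos(5*t)

Factor the denominator: s^3 - 5*s^2 + 25*s - 125 = (s - 5)*(s^2 + 25).
Partial fraction decomposition gives [2/(s - 5)] + [2*s/(s^2 + 25)] + [25/(s^2 + 25)].
Invert each term: 2/(s - 5) ↔ 2e^(5t); 2·s/(s^2 + 25) ↔ 2cos(5t); 5·5/(s^2 + 25) ↔ 5sin(5t).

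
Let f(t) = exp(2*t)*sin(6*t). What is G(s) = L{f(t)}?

G(s) = 6/((s - 2)^2 + 36)

L{sin(6t)} = 6/(s^2 + 36).
By the first shifting theorem, multiplying by e^(2t) replaces s with s - 2.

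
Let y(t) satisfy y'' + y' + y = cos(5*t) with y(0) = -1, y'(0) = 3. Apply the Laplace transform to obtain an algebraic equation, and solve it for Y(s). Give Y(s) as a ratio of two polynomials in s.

Y(s) = (-s^3 + 2*s^2 - 24*s + 50)/(s^4 + s^3 + 26*s^2 + 25*s + 25)

Take the Laplace transform of both sides.
The derivative rules (L{y''} = s^2 Y - s·y(0) - y'(0) and L{y'} = sY - y(0), with y(0) = -1, y'(0) = 3) turn the left side into (s^2 + s + 1)Y - (-s + 2).
The right side is L{cos(5*t)} = s/(s^2 + 25).
So (s^2 + s + 1)Y = s/(s^2 + 25) + (-s + 2).
Divide through and combine into a single rational function.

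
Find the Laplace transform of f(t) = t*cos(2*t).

L{cos(2t)} = s/(s^2 + 4).
Then apply L{t·g(t)} = -d/ds[G(s)] with G(s) = s/(s^2 + 4):
differentiating 1 time and applying the sign gives (s - 2)*(s + 2)/(s^2 + 4)^2.

(s - 2)*(s + 2)/(s^2 + 4)^2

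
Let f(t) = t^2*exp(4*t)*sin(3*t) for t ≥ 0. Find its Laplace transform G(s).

G(s) = 18*(s^2 - 8*s + 13)/(s^2 - 8*s + 25)^3

L{sin(3t)} = 3/(s^2 + 9).
Multiplying by e^(4t) shifts s → s - 4, so L{exp(4*t)*sin(3*t)} = 3/((s - 4)^2 + 9).
Then apply L{t^2·g(t)} = (-1)^2 d^2/ds^2[H(s)] with H(s) = 3/((s - 4)^2 + 9):
differentiating 2 times and applying the sign gives 18*(s^2 - 8*s + 13)/(s^2 - 8*s + 25)^3.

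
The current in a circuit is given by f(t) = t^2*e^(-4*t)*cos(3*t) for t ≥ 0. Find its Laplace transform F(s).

F(s) = 2*(s + 4)*(s^2 + 8*s - 11)/(s^2 + 8*s + 25)^3

L{cos(3t)} = s/(s^2 + 9).
Multiplying by e^(-4t) shifts s → s + 4, so L{e^(-4*t)*cos(3*t)} = (s + 4)/((s + 4)^2 + 9).
Then apply L{t^2·g(t)} = (-1)^2 d^2/ds^2[G(s)] with G(s) = (s + 4)/((s + 4)^2 + 9):
differentiating 2 times and applying the sign gives 2*(s + 4)*(s^2 + 8*s - 11)/(s^2 + 8*s + 25)^3.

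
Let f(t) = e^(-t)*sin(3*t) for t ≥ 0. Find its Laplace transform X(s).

L{sin(3t)} = 3/(s^2 + 9).
By the first shifting theorem, multiplying by e^(-t) replaces s with s + 1.

X(s) = 3/((s + 1)^2 + 9)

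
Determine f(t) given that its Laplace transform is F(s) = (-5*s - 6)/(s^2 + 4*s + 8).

f(t) = 2*exp(-2*t)*sin(2*t) - 5*exp(-2*t)*cos(2*t)

Complete the square in the denominator: s^2 + 4*s + 8 = (s + 2)^2 + 2^2.
Split the numerator to match: -5*s - 6 = -5·(s + 2) + 2·2.
Invert each term: -5·(s + 2)/((s + 2)^2 + 4) ↔ -5e^(-2t)cos(2t); 2·2/((s + 2)^2 + 4) ↔ 2e^(-2t)sin(2t).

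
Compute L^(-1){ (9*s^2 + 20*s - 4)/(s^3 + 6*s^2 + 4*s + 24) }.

-2*sin(2*t) + 4*cos(2*t) + 5*exp(-6*t)

Factor the denominator: s^3 + 6*s^2 + 4*s + 24 = (s + 6)*(s^2 + 4).
Partial fraction decomposition gives [5/(s + 6)] + [4*s/(s^2 + 4)] + [-4/(s^2 + 4)].
Invert each term: 5/(s + 6) ↔ 5e^(-6t); 4·s/(s^2 + 4) ↔ 4cos(2t); -2·2/(s^2 + 4) ↔ -2sin(2t).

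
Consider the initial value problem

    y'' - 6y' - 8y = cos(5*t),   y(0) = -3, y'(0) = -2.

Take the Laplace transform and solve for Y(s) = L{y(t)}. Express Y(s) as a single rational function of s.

Apply the Laplace transform to the equation.
Using L{y''} = s^2 Y - s·y(0) - y'(0) and L{y'} = sY - y(0), with y(0) = -3, y'(0) = -2, the left side becomes (s^2 - 6*s - 8)Y - (-3*s + 16).
The right side is L{cos(5*t)} = s/(s^2 + 25).
So (s^2 - 6*s - 8)Y = s/(s^2 + 25) + (-3*s + 16).
Divide through and combine into a single rational function.

Y(s) = (-3*s^3 + 16*s^2 - 74*s + 400)/(s^4 - 6*s^3 + 17*s^2 - 150*s - 200)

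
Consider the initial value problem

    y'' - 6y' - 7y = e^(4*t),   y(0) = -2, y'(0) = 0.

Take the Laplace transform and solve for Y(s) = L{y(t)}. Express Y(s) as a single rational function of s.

Y(s) = (-2*s^2 + 20*s - 47)/(s^3 - 10*s^2 + 17*s + 28)

Laplace-transform each side.
With L{y''} = s^2 Y - s·y(0) - y'(0) and L{y'} = sY - y(0), with y(0) = -2, y'(0) = 0: the LHS transforms to (s^2 - 6*s - 7)Y - (-2*s + 12).
The right side is L{e^(4*t)} = 1/(s - 4).
So (s^2 - 6*s - 7)Y = 1/(s - 4) + (-2*s + 12).
Solve for Y(s) and write it as one ratio of polynomials.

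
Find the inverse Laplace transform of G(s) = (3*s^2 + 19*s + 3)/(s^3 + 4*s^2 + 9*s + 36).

sin(3*t) + 4*cos(3*t) - exp(-4*t)

Factor the denominator: s^3 + 4*s^2 + 9*s + 36 = (s + 4)*(s^2 + 9).
Partial fraction decomposition gives [-1/(s + 4)] + [4*s/(s^2 + 9)] + [3/(s^2 + 9)].
Invert each term: -1/(s + 4) ↔ -e^(-4t); 4·s/(s^2 + 9) ↔ 4cos(3t); 1·3/(s^2 + 9) ↔ sin(3t).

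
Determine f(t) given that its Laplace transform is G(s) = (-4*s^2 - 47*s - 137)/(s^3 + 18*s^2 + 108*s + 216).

f(t) = t^2*exp(-6*t)/2 + t*exp(-6*t) - 4*exp(-6*t)

Factor the denominator: s^3 + 18*s^2 + 108*s + 216 = (s + 6)^3.
Partial fraction decomposition gives [-4/(s + 6)] + [(s + 6)^(-2)] + [(s + 6)^(-3)].
Invert each term: -4/(s + 6) ↔ -4e^(-6t); 1/(s + 6)^2 ↔ t·e^(-6t); 1/(s + 6)^3 ↔ (1/2)t^2·e^(-6t).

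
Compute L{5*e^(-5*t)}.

5/(s + 5)

L{5} = 5/s.
By the first shifting theorem, multiplying by e^(-5t) replaces s with s + 5.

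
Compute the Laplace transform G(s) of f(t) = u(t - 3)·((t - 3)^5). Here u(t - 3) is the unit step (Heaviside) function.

By the second shifting theorem, L{u(t - c)·g(t - c)} = e^(-cs)·H(s) with c = 3 and H(s) = L{g(t)}.
L{t^5} = 5!/s^6 = 120/s^6.

G(s) = 120*exp(-3*s)/s^6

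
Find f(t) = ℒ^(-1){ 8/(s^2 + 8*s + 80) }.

Rewrite the denominator: s^2 + 8*s + 80 = (s + 4)^2 + 64.
The form in (s + 4) signals a first-shifting-theorem factor e^(-4t).
Since L{sin(8t)} = 8/(s^2 + 64), the inverse is e^(-4*t)*sin(8*t).

f(t) = exp(-4*t)*sin(8*t)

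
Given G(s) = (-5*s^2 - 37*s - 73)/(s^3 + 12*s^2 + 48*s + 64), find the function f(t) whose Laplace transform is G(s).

f(t) = -5*t^2*exp(-4*t)/2 + 3*t*exp(-4*t) - 5*exp(-4*t)

Factor the denominator: s^3 + 12*s^2 + 48*s + 64 = (s + 4)^3.
Partial fraction decomposition gives [-5/(s + 4)] + [3/(s + 4)^2] + [-5/(s + 4)^3].
Invert each term: -5/(s + 4) ↔ -5e^(-4t); 3/(s + 4)^2 ↔ 3t·e^(-4t); -5/(s + 4)^3 ↔ (-5/2)t^2·e^(-4t).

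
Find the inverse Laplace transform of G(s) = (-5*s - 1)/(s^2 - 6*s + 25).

-4*exp(3*t)*sin(4*t) - 5*exp(3*t)*cos(4*t)

Complete the square in the denominator: s^2 - 6*s + 25 = (s - 3)^2 + 4^2.
Split the numerator to match: -5*s - 1 = -5·(s - 3) - 4·4.
Invert each term: -5·(s - 3)/((s - 3)^2 + 16) ↔ -5e^(3t)cos(4t); -4·4/((s - 3)^2 + 16) ↔ -4e^(3t)sin(4t).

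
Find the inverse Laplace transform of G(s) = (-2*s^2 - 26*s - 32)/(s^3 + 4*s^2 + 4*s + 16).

-5*sin(2*t) - 4*cos(2*t) + 2*exp(-4*t)

Factor the denominator: s^3 + 4*s^2 + 4*s + 16 = (s + 4)*(s^2 + 4).
Partial fraction decomposition gives [2/(s + 4)] + [-4*s/(s^2 + 4)] + [-10/(s^2 + 4)].
Invert each term: 2/(s + 4) ↔ 2e^(-4t); -4·s/(s^2 + 4) ↔ -4cos(2t); -5·2/(s^2 + 4) ↔ -5sin(2t).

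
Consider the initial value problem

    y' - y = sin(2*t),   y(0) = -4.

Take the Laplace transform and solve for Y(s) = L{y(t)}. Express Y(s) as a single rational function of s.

Take the Laplace transform of both sides.
Using L{y'} = sY - y(0) = sY - (-4), the left side becomes (s - 1)Y - (-4).
The right side is L{sin(2*t)} = 2/(s^2 + 4).
So (s - 1)Y = 2/(s^2 + 4) + (-4).
Solve for Y(s) and write it as one ratio of polynomials.

Y(s) = (-4*s^2 - 14)/(s^3 - s^2 + 4*s - 4)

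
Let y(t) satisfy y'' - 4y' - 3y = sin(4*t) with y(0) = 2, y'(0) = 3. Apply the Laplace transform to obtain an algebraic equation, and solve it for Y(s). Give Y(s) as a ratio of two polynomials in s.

Transform both sides with L{·}.
Using L{y''} = s^2 Y - s·y(0) - y'(0) and L{y'} = sY - y(0), with y(0) = 2, y'(0) = 3, the left side becomes (s^2 - 4*s - 3)Y - (2*s - 5).
The right side is L{sin(4*t)} = 4/(s^2 + 16).
So (s^2 - 4*s - 3)Y = 4/(s^2 + 16) + (2*s - 5).
Solve for Y(s) and write it as one ratio of polynomials.

Y(s) = (2*s^3 - 5*s^2 + 32*s - 76)/(s^4 - 4*s^3 + 13*s^2 - 64*s - 48)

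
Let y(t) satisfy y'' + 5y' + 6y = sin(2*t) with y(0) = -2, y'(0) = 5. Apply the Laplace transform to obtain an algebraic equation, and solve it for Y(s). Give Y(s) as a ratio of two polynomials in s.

Transform both sides with L{·}.
Using L{y''} = s^2 Y - s·y(0) - y'(0) and L{y'} = sY - y(0), with y(0) = -2, y'(0) = 5, the left side becomes (s^2 + 5*s + 6)Y - (-2*s - 5).
The right side is L{sin(2*t)} = 2/(s^2 + 4).
So (s^2 + 5*s + 6)Y = 2/(s^2 + 4) + (-2*s - 5).
Isolate Y and clear denominators.

Y(s) = (-2*s^3 - 5*s^2 - 8*s - 18)/(s^4 + 5*s^3 + 10*s^2 + 20*s + 24)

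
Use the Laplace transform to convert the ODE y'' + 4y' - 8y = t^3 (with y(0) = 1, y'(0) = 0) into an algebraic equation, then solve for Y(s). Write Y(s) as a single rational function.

Take the Laplace transform of both sides.
Using L{y''} = s^2 Y - s·y(0) - y'(0) and L{y'} = sY - y(0), with y(0) = 1, y'(0) = 0, the left side becomes (s^2 + 4*s - 8)Y - (s + 4).
The right side is L{t^3} = 6/s^4.
So (s^2 + 4*s - 8)Y = 6/s^4 + (s + 4).
Isolate Y and clear denominators.

Y(s) = (s^5 + 4*s^4 + 6)/(s^6 + 4*s^5 - 8*s^4)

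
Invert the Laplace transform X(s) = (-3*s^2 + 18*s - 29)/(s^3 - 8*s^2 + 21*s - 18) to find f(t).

Factor the denominator: s^3 - 8*s^2 + 21*s - 18 = (s - 3)^2*(s - 2).
Partial fraction decomposition gives [2/(s - 3)] + [-2/(s - 3)^2] + [-5/(s - 2)].
Invert each term: 2/(s - 3) ↔ 2e^(3t); -2/(s - 3)^2 ↔ -2t·e^(3t); -5/(s - 2) ↔ -5e^(2t).

f(t) = -2*t*exp(3*t) + 2*exp(3*t) - 5*exp(2*t)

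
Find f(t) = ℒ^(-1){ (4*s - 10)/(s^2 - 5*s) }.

f(t) = 2*exp(5*t) + 2

Factor the denominator: s^2 - 5*s = s*(s - 5).
Partial fraction decomposition gives [2/(s - 5)] + [2/s].
Invert each term: 2/(s - 5) ↔ 2e^(5t); 2/(s - 0) ↔ 2e^(0t).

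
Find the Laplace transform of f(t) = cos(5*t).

s/(s^2 + 25)

L{cos(5t)} = s/(s^2 + 25).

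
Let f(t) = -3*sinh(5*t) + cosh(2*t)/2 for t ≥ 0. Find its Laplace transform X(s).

The transform is linear, so treat each term independently.
(1/2)·[L{cosh(2t)} = s/(s^2 - 4)]; (-3)·[L{sinh(5t)} = 5/(s^2 - 25)].

X(s) = s/(2*(s^2 - 4)) - 15/(s^2 - 25)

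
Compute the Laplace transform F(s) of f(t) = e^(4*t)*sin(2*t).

L{sin(2t)} = 2/(s^2 + 4).
By the first shifting theorem, multiplying by e^(4t) replaces s with s - 4.

F(s) = 2/((s - 4)^2 + 4)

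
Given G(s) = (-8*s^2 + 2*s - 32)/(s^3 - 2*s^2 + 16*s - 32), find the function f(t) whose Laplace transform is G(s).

f(t) = -3*exp(2*t) - 2*sin(4*t) - 5*cos(4*t)

Factor the denominator: s^3 - 2*s^2 + 16*s - 32 = (s - 2)*(s^2 + 16).
Partial fraction decomposition gives [-3/(s - 2)] + [-5*s/(s^2 + 16)] + [-8/(s^2 + 16)].
Invert each term: -3/(s - 2) ↔ -3e^(2t); -5·s/(s^2 + 16) ↔ -5cos(4t); -2·4/(s^2 + 16) ↔ -2sin(4t).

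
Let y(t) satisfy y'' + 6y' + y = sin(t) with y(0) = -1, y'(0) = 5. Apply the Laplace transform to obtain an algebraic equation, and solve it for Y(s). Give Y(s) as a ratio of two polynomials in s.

Y(s) = (-s^3 - s^2 - s)/(s^4 + 6*s^3 + 2*s^2 + 6*s + 1)

Apply the Laplace transform to the equation.
With L{y''} = s^2 Y - s·y(0) - y'(0) and L{y'} = sY - y(0), with y(0) = -1, y'(0) = 5: the LHS transforms to (s^2 + 6*s + 1)Y - (-s - 1).
The right side is L{sin(t)} = 1/(s^2 + 1).
So (s^2 + 6*s + 1)Y = 1/(s^2 + 1) + (-s - 1).
Isolate Y and clear denominators.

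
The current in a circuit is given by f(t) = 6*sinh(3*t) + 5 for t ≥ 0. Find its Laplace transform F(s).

F(s) = 18/(s^2 - 9) + 5/s

By linearity of the Laplace transform, transform each term separately.
(6)·[L{sinh(3t)} = 3/(s^2 - 9)]; L{5} = 5/s.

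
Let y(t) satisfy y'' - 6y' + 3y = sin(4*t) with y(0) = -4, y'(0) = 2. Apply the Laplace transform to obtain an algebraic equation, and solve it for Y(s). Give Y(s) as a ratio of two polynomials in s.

Y(s) = (-4*s^3 + 26*s^2 - 64*s + 420)/(s^4 - 6*s^3 + 19*s^2 - 96*s + 48)

Laplace-transform each side.
With L{y''} = s^2 Y - s·y(0) - y'(0) and L{y'} = sY - y(0), with y(0) = -4, y'(0) = 2: the LHS transforms to (s^2 - 6*s + 3)Y - (-4*s + 26).
The right side is L{sin(4*t)} = 4/(s^2 + 16).
So (s^2 - 6*s + 3)Y = 4/(s^2 + 16) + (-4*s + 26).
Divide through and combine into a single rational function.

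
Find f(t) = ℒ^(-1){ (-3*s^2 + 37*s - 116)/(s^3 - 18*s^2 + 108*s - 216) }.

Factor the denominator: s^3 - 18*s^2 + 108*s - 216 = (s - 6)^3.
Partial fraction decomposition gives [-3/(s - 6)] + [(s - 6)^(-2)] + [-2/(s - 6)^3].
Invert each term: -3/(s - 6) ↔ -3e^(6t); 1/(s - 6)^2 ↔ t·e^(6t); -2/(s - 6)^3 ↔ (-1)t^2·e^(6t).

f(t) = -t^2*exp(6*t) + t*exp(6*t) - 3*exp(6*t)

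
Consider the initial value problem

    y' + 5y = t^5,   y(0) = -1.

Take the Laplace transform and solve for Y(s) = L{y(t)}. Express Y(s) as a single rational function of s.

Y(s) = (-s^6 + 120)/(s^7 + 5*s^6)

Apply the Laplace transform to the equation.
The derivative rules (L{y'} = sY - y(0) = sY - (-1)) turn the left side into (s + 5)Y - (-1).
The right side is L{t^5} = 120/s^6.
So (s + 5)Y = 120/s^6 + (-1).
Isolate Y and clear denominators.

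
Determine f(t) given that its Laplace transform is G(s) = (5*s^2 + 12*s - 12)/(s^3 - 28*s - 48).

Factor the denominator: s^3 - 28*s - 48 = (s - 6)*(s + 2)*(s + 4).
Partial fraction decomposition gives [3/(s - 6)] + [1/(s + 2)] + [1/(s + 4)].
Invert each term: 3/(s - 6) ↔ 3e^(6t); 1/(s + 2) ↔ e^(-2t); 1/(s + 4) ↔ e^(-4t).

f(t) = 3*exp(6*t) + exp(-2*t) + exp(-4*t)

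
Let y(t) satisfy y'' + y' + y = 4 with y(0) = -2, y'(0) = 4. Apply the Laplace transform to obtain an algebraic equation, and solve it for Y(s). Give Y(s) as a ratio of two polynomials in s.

Take the Laplace transform of both sides.
The derivative rules (L{y''} = s^2 Y - s·y(0) - y'(0) and L{y'} = sY - y(0), with y(0) = -2, y'(0) = 4) turn the left side into (s^2 + s + 1)Y - (-2*s + 2).
The right side is L{4} = 4/s.
So (s^2 + s + 1)Y = 4/s + (-2*s + 2).
Isolate Y and clear denominators.

Y(s) = (-2*s^2 + 2*s + 4)/(s^3 + s^2 + s)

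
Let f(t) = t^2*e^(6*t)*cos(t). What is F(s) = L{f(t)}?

L{cos(t)} = s/(s^2 + 1).
Multiplying by e^(6t) shifts s → s - 6, so L{e^(6*t)*cos(t)} = (s - 6)/((s - 6)^2 + 1).
Then apply L{t^2·g(t)} = (-1)^2 d^2/ds^2[G(s)] with G(s) = (s - 6)/((s - 6)^2 + 1):
differentiating 2 times and applying the sign gives 2*(s - 6)*(s^2 - 12*s + 33)/(s^2 - 12*s + 37)^3.

F(s) = 2*(s - 6)*(s^2 - 12*s + 33)/(s^2 - 12*s + 37)^3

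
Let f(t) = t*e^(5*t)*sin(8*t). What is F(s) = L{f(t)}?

F(s) = 16*(s - 5)/(s^2 - 10*s + 89)^2

L{sin(8t)} = 8/(s^2 + 64).
Multiplying by e^(5t) shifts s → s - 5, so L{e^(5*t)*sin(8*t)} = 8/((s - 5)^2 + 64).
Then apply L{t·g(t)} = -d/ds[G(s)] with G(s) = 8/((s - 5)^2 + 64):
differentiating 1 time and applying the sign gives 16*(s - 5)/(s^2 - 10*s + 89)^2.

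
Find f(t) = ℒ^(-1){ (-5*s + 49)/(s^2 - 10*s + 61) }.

f(t) = 4*exp(5*t)*sin(6*t) - 5*exp(5*t)*cos(6*t)

Complete the square in the denominator: s^2 - 10*s + 61 = (s - 5)^2 + 6^2.
Split the numerator to match: -5*s + 49 = -5·(s - 5) + 4·6.
Invert each term: -5·(s - 5)/((s - 5)^2 + 36) ↔ -5e^(5t)cos(6t); 4·6/((s - 5)^2 + 36) ↔ 4e^(5t)sin(6t).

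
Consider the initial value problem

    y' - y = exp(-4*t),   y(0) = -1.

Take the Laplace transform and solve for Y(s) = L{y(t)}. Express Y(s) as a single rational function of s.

Laplace-transform each side.
Using L{y'} = sY - y(0) = sY - (-1), the left side becomes (s - 1)Y - (-1).
The right side is L{exp(-4*t)} = 1/(s + 4).
So (s - 1)Y = 1/(s + 4) + (-1).
Solve for Y(s) and write it as one ratio of polynomials.

Y(s) = (-s - 3)/(s^2 + 3*s - 4)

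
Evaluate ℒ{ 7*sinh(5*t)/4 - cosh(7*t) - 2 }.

-s/(s^2 - 49) + 35/(4*(s^2 - 25)) - 2/s

By linearity of the Laplace transform, transform each term separately.
(7/4)·[L{sinh(5t)} = 5/(s^2 - 25)]; L{-2} = -2/s; (-1)·[L{cosh(7t)} = s/(s^2 - 49)].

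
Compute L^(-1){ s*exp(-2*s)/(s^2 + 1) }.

The factor e^(-2s) signals a time shift by c = 2 (second shifting theorem).
L{cos(t)} = s/(s^2 + 1), so L^-1{s/(s^2 + 1)} = cos(t).
Hence the inverse is u(t - 2) times that function evaluated at t - 2.

Heaviside(t - 2)*(cos(t - 2))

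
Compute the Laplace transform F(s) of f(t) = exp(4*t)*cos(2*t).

F(s) = (s - 4)/((s - 4)^2 + 4)

L{cos(2t)} = s/(s^2 + 4).
By the first shifting theorem, multiplying by e^(4t) replaces s with s - 4.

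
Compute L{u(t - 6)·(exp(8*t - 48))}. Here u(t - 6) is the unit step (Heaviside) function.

exp(-6*s)/(s - 8)

By the second shifting theorem, L{u(t - c)·g(t - c)} = e^(-cs)·H(s) with c = 6 and H(s) = L{g(t)}.
L{e^(8t)} = 1/(s - 8).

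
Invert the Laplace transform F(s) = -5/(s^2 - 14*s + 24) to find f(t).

f(t) = -exp(7*t)*sinh(5*t)

Rewrite the denominator: s^2 - 14*s + 24 = (s - 7)^2 - 25.
The form in (s - 7) signals a first-shifting-theorem factor e^(7t).
Since L{sinh(5t)} = 5/(s^2 - 25), the inverse is e^(7*t)*sinh(5*t), scaled by -1.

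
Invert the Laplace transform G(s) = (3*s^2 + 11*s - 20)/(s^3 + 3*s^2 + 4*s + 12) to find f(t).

Factor the denominator: s^3 + 3*s^2 + 4*s + 12 = (s + 3)*(s^2 + 4).
Partial fraction decomposition gives [-2/(s + 3)] + [5*s/(s^2 + 4)] + [-4/(s^2 + 4)].
Invert each term: -2/(s + 3) ↔ -2e^(-3t); 5·s/(s^2 + 4) ↔ 5cos(2t); -2·2/(s^2 + 4) ↔ -2sin(2t).

f(t) = -2*sin(2*t) + 5*cos(2*t) - 2*exp(-3*t)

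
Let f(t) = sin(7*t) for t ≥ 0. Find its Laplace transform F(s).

F(s) = 7/(s^2 + 49)

L{sin(7t)} = 7/(s^2 + 49).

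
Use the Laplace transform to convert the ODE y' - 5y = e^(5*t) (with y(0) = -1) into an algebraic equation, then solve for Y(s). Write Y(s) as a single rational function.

Y(s) = (-s + 6)/(s^2 - 10*s + 25)

Apply the Laplace transform to the equation.
Using L{y'} = sY - y(0) = sY - (-1), the left side becomes (s - 5)Y - (-1).
The right side is L{e^(5*t)} = 1/(s - 5).
So (s - 5)Y = 1/(s - 5) + (-1).
Divide through and combine into a single rational function.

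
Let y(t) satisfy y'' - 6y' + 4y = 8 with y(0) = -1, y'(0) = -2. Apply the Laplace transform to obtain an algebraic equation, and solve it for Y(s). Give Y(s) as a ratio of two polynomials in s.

Y(s) = (-s^2 + 4*s + 8)/(s^3 - 6*s^2 + 4*s)

Apply the Laplace transform to the equation.
The derivative rules (L{y''} = s^2 Y - s·y(0) - y'(0) and L{y'} = sY - y(0), with y(0) = -1, y'(0) = -2) turn the left side into (s^2 - 6*s + 4)Y - (-s + 4).
The right side is L{8} = 8/s.
So (s^2 - 6*s + 4)Y = 8/s + (-s + 4).
Divide through and combine into a single rational function.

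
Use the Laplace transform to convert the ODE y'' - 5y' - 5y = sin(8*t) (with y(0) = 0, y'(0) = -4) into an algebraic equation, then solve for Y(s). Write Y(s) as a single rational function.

Apply the Laplace transform to the equation.
With L{y''} = s^2 Y - s·y(0) - y'(0) and L{y'} = sY - y(0), with y(0) = 0, y'(0) = -4: the LHS transforms to (s^2 - 5*s - 5)Y - (-4).
The right side is L{sin(8*t)} = 8/(s^2 + 64).
So (s^2 - 5*s - 5)Y = 8/(s^2 + 64) + (-4).
Isolate Y and clear denominators.

Y(s) = (-4*s^2 - 248)/(s^4 - 5*s^3 + 59*s^2 - 320*s - 320)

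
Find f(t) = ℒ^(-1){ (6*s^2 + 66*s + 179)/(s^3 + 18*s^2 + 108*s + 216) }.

Factor the denominator: s^3 + 18*s^2 + 108*s + 216 = (s + 6)^3.
Partial fraction decomposition gives [6/(s + 6)] + [-6/(s + 6)^2] + [-1/(s + 6)^3].
Invert each term: 6/(s + 6) ↔ 6e^(-6t); -6/(s + 6)^2 ↔ -6t·e^(-6t); -1/(s + 6)^3 ↔ (-1/2)t^2·e^(-6t).

f(t) = -t^2*exp(-6*t)/2 - 6*t*exp(-6*t) + 6*exp(-6*t)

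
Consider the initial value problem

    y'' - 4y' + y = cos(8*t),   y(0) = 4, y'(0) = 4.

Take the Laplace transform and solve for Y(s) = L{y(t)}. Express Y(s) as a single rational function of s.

Transform both sides with L{·}.
Using L{y''} = s^2 Y - s·y(0) - y'(0) and L{y'} = sY - y(0), with y(0) = 4, y'(0) = 4, the left side becomes (s^2 - 4*s + 1)Y - (4*s - 12).
The right side is L{cos(8*t)} = s/(s^2 + 64).
So (s^2 - 4*s + 1)Y = s/(s^2 + 64) + (4*s - 12).
Divide through and combine into a single rational function.

Y(s) = (4*s^3 - 12*s^2 + 257*s - 768)/(s^4 - 4*s^3 + 65*s^2 - 256*s + 64)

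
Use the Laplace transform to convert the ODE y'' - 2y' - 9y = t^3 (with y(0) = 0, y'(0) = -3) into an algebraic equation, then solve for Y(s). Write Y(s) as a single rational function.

Transform both sides with L{·}.
With L{y''} = s^2 Y - s·y(0) - y'(0) and L{y'} = sY - y(0), with y(0) = 0, y'(0) = -3: the LHS transforms to (s^2 - 2*s - 9)Y - (-3).
The right side is L{t^3} = 6/s^4.
So (s^2 - 2*s - 9)Y = 6/s^4 + (-3).
Divide through and combine into a single rational function.

Y(s) = (-3*s^4 + 6)/(s^6 - 2*s^5 - 9*s^4)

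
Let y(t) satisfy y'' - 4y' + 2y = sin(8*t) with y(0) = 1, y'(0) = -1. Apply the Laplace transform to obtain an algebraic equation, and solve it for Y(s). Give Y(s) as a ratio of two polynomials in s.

Apply the Laplace transform to the equation.
The derivative rules (L{y''} = s^2 Y - s·y(0) - y'(0) and L{y'} = sY - y(0), with y(0) = 1, y'(0) = -1) turn the left side into (s^2 - 4*s + 2)Y - (s - 5).
The right side is L{sin(8*t)} = 8/(s^2 + 64).
So (s^2 - 4*s + 2)Y = 8/(s^2 + 64) + (s - 5).
Divide through and combine into a single rational function.

Y(s) = (s^3 - 5*s^2 + 64*s - 312)/(s^4 - 4*s^3 + 66*s^2 - 256*s + 128)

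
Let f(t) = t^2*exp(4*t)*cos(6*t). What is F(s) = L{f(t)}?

F(s) = 2*(s - 4)*(s^2 - 8*s - 92)/(s^2 - 8*s + 52)^3

L{cos(6t)} = s/(s^2 + 36).
Multiplying by e^(4t) shifts s → s - 4, so L{exp(4*t)*cos(6*t)} = (s - 4)/((s - 4)^2 + 36).
Then apply L{t^2·g(t)} = (-1)^2 d^2/ds^2[G(s)] with G(s) = (s - 4)/((s - 4)^2 + 36):
differentiating 2 times and applying the sign gives 2*(s - 4)*(s^2 - 8*s - 92)/(s^2 - 8*s + 52)^3.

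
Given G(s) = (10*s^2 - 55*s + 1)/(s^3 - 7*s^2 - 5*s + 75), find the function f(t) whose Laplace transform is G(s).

f(t) = -3*t*exp(5*t) + 6*exp(5*t) + 4*exp(-3*t)

Factor the denominator: s^3 - 7*s^2 - 5*s + 75 = (s - 5)^2*(s + 3).
Partial fraction decomposition gives [6/(s - 5)] + [-3/(s - 5)^2] + [4/(s + 3)].
Invert each term: 6/(s - 5) ↔ 6e^(5t); -3/(s - 5)^2 ↔ -3t·e^(5t); 4/(s + 3) ↔ 4e^(-3t).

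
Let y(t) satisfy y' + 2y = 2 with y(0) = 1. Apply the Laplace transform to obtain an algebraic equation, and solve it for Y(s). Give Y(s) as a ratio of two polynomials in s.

Transform both sides with L{·}.
Using L{y'} = sY - y(0) = sY - 1, the left side becomes (s + 2)Y - (1).
The right side is L{2} = 2/s.
So (s + 2)Y = 2/s + (1).
Divide through and combine into a single rational function.

Y(s) = 1/s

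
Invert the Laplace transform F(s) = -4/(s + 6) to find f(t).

f(t) = -4*exp(-6*t)

Since L{e^(-6t)} = 1/(s + 6), the inverse is e^(-6*t), scaled by -4.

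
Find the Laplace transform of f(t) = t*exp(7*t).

(s - 7)^(-2)

L{e^(7t)} = 1/(s - 7).
Then apply L{t·g(t)} = -d/ds[G(s)] with G(s) = 1/(s - 7):
differentiating 1 time and applying the sign gives (s - 7)^(-2).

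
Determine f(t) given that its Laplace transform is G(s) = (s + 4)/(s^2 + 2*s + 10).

Complete the square in the denominator: s^2 + 2*s + 10 = (s + 1)^2 + 3^2.
Split the numerator to match: s + 4 = 1·(s + 1) + 1·3.
Invert each term: 1·(s + 1)/((s + 1)^2 + 9) ↔ e^(-t)cos(3t); 1·3/((s + 1)^2 + 9) ↔ e^(-t)sin(3t).

f(t) = exp(-t)*sin(3*t) + exp(-t)*cos(3*t)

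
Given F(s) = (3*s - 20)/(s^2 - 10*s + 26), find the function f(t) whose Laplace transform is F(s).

Complete the square in the denominator: s^2 - 10*s + 26 = (s - 5)^2 + 1^2.
Split the numerator to match: 3*s - 20 = 3·(s - 5) - 5·1.
Invert each term: 3·(s - 5)/((s - 5)^2 + 1) ↔ 3e^(5t)cos(t); -5·1/((s - 5)^2 + 1) ↔ -5e^(5t)sin(t).

f(t) = -5*exp(5*t)*sin(t) + 3*exp(5*t)*cos(t)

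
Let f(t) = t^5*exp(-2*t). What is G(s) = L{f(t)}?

G(s) = 120/(s + 2)^6

L{t^5} = 5!/s^6 = 120/s^6.
By the first shifting theorem, multiplying by e^(-2t) replaces s with s + 2.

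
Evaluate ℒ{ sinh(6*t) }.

L{sinh(6t)} = 6/(s^2 - 36).

6/(s^2 - 36)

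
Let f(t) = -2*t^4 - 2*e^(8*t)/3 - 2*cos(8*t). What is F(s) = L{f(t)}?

F(s) = -2*s/(s^2 + 64) - 2/(3*(s - 8)) - 48/s^5

Apply the Laplace transform termwise.
(-2)·[L{cos(8t)} = s/(s^2 + 64)]; (-2)·[L{t^4} = 4!/s^5 = 24/s^5]; (-2/3)·[L{e^(8t)} = 1/(s - 8)].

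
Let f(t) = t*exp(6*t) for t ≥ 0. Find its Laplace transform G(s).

L{t} = 1!/s^2 = 1/s^2.
By the first shifting theorem, multiplying by e^(6t) replaces s with s - 6.

G(s) = (s - 6)^(-2)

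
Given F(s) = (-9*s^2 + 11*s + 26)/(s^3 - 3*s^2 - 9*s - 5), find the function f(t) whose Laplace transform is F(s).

Factor the denominator: s^3 - 3*s^2 - 9*s - 5 = (s - 5)*(s + 1)^2.
Partial fraction decomposition gives [-5/(s + 1)] + [-1/(s + 1)^2] + [-4/(s - 5)].
Invert each term: -5/(s + 1) ↔ -5e^(-t); -1/(s + 1)^2 ↔ -t·e^(-t); -4/(s - 5) ↔ -4e^(5t).

f(t) = -t*exp(-t) - 4*exp(5*t) - 5*exp(-t)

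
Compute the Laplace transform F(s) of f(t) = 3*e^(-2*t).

F(s) = 3/(s + 2)

L{3} = 3/s.
By the first shifting theorem, multiplying by e^(-2t) replaces s with s + 2.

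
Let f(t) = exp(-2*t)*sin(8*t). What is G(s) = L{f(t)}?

G(s) = 8/((s + 2)^2 + 64)

L{sin(8t)} = 8/(s^2 + 64).
By the first shifting theorem, multiplying by e^(-2t) replaces s with s + 2.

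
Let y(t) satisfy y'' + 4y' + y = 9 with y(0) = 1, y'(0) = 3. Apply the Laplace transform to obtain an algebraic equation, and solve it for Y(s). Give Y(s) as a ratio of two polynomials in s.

Y(s) = (s^2 + 7*s + 9)/(s^3 + 4*s^2 + s)

Laplace-transform each side.
Using L{y''} = s^2 Y - s·y(0) - y'(0) and L{y'} = sY - y(0), with y(0) = 1, y'(0) = 3, the left side becomes (s^2 + 4*s + 1)Y - (s + 7).
The right side is L{9} = 9/s.
So (s^2 + 4*s + 1)Y = 9/s + (s + 7).
Divide through and combine into a single rational function.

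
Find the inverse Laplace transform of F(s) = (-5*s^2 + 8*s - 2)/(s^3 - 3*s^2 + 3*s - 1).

t^2*exp(t)/2 - 2*t*exp(t) - 5*exp(t)

Factor the denominator: s^3 - 3*s^2 + 3*s - 1 = (s - 1)^3.
Partial fraction decomposition gives [-5/(s - 1)] + [-2/(s - 1)^2] + [(s - 1)^(-3)].
Invert each term: -5/(s - 1) ↔ -5e^(t); -2/(s - 1)^2 ↔ -2t·e^(t); 1/(s - 1)^3 ↔ (1/2)t^2·e^(t).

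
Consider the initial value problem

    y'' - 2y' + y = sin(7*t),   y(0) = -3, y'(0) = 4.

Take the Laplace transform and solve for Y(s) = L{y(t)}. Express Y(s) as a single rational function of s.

Y(s) = (-3*s^3 + 10*s^2 - 147*s + 497)/(s^4 - 2*s^3 + 50*s^2 - 98*s + 49)

Laplace-transform each side.
With L{y''} = s^2 Y - s·y(0) - y'(0) and L{y'} = sY - y(0), with y(0) = -3, y'(0) = 4: the LHS transforms to (s^2 - 2*s + 1)Y - (-3*s + 10).
The right side is L{sin(7*t)} = 7/(s^2 + 49).
So (s^2 - 2*s + 1)Y = 7/(s^2 + 49) + (-3*s + 10).
Isolate Y and clear denominators.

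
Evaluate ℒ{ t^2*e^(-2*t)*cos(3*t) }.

L{cos(3t)} = s/(s^2 + 9).
Multiplying by e^(-2t) shifts s → s + 2, so L{e^(-2*t)*cos(3*t)} = (s + 2)/((s + 2)^2 + 9).
Then apply L{t^2·g(t)} = (-1)^2 d^2/ds^2[H(s)] with H(s) = (s + 2)/((s + 2)^2 + 9):
differentiating 2 times and applying the sign gives 2*(s + 2)*(s^2 + 4*s - 23)/(s^2 + 4*s + 13)^3.

2*(s + 2)*(s^2 + 4*s - 23)/(s^2 + 4*s + 13)^3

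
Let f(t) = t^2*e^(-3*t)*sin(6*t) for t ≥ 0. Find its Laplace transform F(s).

L{sin(6t)} = 6/(s^2 + 36).
Multiplying by e^(-3t) shifts s → s + 3, so L{e^(-3*t)*sin(6*t)} = 6/((s + 3)^2 + 36).
Then apply L{t^2·g(t)} = (-1)^2 d^2/ds^2[G(s)] with G(s) = 6/((s + 3)^2 + 36):
differentiating 2 times and applying the sign gives 36*(s^2 + 6*s - 3)/(s^2 + 6*s + 45)^3.

F(s) = 36*(s^2 + 6*s - 3)/(s^2 + 6*s + 45)^3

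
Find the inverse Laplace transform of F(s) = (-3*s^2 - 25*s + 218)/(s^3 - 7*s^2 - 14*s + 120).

Factor the denominator: s^3 - 7*s^2 - 14*s + 120 = (s - 6)*(s - 5)*(s + 4).
Partial fraction decomposition gives [-2/(s - 5)] + [3/(s + 4)] + [-4/(s - 6)].
Invert each term: -2/(s - 5) ↔ -2e^(5t); 3/(s + 4) ↔ 3e^(-4t); -4/(s - 6) ↔ -4e^(6t).

-4*exp(6*t) - 2*exp(5*t) + 3*exp(-4*t)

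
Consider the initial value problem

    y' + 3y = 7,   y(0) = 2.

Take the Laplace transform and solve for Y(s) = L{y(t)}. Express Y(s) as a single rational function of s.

Y(s) = (2*s + 7)/(s^2 + 3*s)

Apply the Laplace transform to the equation.
Using L{y'} = sY - y(0) = sY - 2, the left side becomes (s + 3)Y - (2).
The right side is L{7} = 7/s.
So (s + 3)Y = 7/s + (2).
Solve for Y(s) and write it as one ratio of polynomials.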